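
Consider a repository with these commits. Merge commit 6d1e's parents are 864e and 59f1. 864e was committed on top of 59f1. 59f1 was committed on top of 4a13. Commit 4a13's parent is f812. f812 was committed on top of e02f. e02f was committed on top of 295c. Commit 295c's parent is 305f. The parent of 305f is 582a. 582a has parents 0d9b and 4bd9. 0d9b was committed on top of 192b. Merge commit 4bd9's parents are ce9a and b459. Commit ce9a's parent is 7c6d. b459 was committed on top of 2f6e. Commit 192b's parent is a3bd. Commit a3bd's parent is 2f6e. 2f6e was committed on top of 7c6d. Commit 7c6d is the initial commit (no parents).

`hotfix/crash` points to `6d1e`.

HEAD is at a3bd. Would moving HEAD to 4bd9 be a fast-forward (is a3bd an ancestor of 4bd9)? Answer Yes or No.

No

A fast-forward from a3bd to 4bd9 is possible iff a3bd is an ancestor of 4bd9.
Ancestors of 4bd9: {2f6e, 4bd9, 7c6d, b459, ce9a}.
a3bd is not among them, so fast-forward is not possible.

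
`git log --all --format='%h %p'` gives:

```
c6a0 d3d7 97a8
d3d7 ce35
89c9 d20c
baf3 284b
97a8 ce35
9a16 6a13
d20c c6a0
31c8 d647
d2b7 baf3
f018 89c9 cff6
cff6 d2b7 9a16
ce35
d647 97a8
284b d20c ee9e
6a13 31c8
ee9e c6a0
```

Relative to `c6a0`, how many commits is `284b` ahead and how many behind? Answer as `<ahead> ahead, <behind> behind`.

3 ahead, 0 behind

Reachable from 284b: {284b, 97a8, c6a0, ce35, d20c, d3d7, ee9e}.
Reachable from c6a0: {97a8, c6a0, ce35, d3d7}.
Only in 284b's history (ahead): {284b, d20c, ee9e} — 3.
Only in c6a0's history (behind): {} — 0.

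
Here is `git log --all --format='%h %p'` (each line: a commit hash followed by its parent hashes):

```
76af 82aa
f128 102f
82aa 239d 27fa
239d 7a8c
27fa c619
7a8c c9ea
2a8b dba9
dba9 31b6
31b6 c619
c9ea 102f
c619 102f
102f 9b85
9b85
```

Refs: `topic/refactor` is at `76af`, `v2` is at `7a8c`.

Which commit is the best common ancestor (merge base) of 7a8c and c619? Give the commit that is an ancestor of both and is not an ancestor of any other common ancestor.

Ancestors of 7a8c: {102f, 7a8c, 9b85, c9ea}.
Ancestors of c619: {102f, 9b85, c619}.
Common ancestors: {102f, 9b85}.
Among these, 102f is not an ancestor of any other common ancestor — it is the merge base.

102f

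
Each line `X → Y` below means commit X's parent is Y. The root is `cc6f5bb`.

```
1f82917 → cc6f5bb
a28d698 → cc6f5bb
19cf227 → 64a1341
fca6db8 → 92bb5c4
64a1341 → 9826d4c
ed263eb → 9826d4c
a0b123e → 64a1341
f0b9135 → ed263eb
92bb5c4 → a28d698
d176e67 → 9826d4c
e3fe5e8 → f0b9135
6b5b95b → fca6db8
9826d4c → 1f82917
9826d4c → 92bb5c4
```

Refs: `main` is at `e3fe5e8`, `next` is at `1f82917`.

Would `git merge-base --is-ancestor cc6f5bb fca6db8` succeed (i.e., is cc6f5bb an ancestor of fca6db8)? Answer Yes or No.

Ancestors of fca6db8 (commits reachable by following parents): {92bb5c4, a28d698, cc6f5bb, fca6db8}.
cc6f5bb is in that set, so it is an ancestor of fca6db8.

Yes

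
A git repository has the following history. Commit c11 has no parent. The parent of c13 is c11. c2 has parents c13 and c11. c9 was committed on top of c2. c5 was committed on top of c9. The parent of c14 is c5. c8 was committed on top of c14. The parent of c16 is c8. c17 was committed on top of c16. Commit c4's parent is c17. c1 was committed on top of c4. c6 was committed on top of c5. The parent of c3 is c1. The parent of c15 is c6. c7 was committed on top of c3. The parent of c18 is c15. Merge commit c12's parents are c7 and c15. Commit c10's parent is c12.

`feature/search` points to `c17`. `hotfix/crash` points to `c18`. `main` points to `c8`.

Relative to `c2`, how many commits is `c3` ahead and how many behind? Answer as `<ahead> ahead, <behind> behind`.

9 ahead, 0 behind

Reachable from c3: {c1, c11, c13, c14, c16, c17, c2, c3, c4, c5, c8, c9}.
Reachable from c2: {c11, c13, c2}.
Only in c3's history (ahead): {c1, c14, c16, c17, c3, c4, c5, c8, c9} — 9.
Only in c2's history (behind): {} — 0.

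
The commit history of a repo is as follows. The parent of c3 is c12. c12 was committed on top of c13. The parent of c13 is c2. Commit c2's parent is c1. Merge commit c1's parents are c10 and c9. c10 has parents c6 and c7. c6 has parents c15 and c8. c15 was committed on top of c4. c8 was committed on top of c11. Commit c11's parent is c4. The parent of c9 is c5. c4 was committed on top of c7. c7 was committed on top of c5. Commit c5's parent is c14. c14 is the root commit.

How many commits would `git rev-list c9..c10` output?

7

Reachable from c10: {c10, c11, c14, c15, c4, c5, c6, c7, c8}.
Reachable from c9: {c14, c5, c9}.
In c10's history but not c9's: {c10, c11, c15, c4, c6, c7, c8} — 7 commits.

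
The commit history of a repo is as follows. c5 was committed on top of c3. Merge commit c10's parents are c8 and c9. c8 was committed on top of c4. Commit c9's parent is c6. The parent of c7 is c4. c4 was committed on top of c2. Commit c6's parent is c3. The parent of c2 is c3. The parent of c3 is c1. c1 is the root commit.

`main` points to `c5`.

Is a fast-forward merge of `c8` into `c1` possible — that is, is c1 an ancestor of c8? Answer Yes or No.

Yes

A fast-forward from c1 to c8 is possible iff c1 is an ancestor of c8.
Ancestors of c8: {c1, c2, c3, c4, c8}.
c1 is among them, so fast-forward is possible.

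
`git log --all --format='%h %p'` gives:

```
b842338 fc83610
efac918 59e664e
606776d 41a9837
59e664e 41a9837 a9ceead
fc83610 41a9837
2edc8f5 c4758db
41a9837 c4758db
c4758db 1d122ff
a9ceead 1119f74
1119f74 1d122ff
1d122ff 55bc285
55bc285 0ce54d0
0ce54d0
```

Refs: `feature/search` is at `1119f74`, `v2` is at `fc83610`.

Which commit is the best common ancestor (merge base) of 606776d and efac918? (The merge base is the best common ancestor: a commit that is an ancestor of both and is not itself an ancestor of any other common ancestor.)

Ancestors of 606776d: {0ce54d0, 1d122ff, 41a9837, 55bc285, 606776d, c4758db}.
Ancestors of efac918: {0ce54d0, 1119f74, 1d122ff, 41a9837, 55bc285, 59e664e, a9ceead, c4758db, efac918}.
Common ancestors: {0ce54d0, 1d122ff, 41a9837, 55bc285, c4758db}.
Among these, 41a9837 is not an ancestor of any other common ancestor — it is the merge base.

41a9837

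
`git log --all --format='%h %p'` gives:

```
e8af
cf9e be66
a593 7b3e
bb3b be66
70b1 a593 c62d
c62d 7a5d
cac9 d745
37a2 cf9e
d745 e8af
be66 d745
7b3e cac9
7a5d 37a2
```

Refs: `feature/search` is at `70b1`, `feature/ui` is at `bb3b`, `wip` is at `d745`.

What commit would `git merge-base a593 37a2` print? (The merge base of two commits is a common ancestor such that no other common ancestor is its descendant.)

Ancestors of a593: {7b3e, a593, cac9, d745, e8af}.
Ancestors of 37a2: {37a2, be66, cf9e, d745, e8af}.
Common ancestors: {d745, e8af}.
Among these, d745 is not an ancestor of any other common ancestor — it is the merge base.

d745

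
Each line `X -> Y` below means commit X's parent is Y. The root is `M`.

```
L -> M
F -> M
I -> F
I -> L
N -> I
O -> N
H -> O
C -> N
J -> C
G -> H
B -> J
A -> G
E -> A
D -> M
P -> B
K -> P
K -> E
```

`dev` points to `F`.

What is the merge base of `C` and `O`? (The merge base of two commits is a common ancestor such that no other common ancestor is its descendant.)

Ancestors of C: {C, F, I, L, M, N}.
Ancestors of O: {F, I, L, M, N, O}.
Common ancestors: {F, I, L, M, N}.
Among these, N is not an ancestor of any other common ancestor — it is the merge base.

N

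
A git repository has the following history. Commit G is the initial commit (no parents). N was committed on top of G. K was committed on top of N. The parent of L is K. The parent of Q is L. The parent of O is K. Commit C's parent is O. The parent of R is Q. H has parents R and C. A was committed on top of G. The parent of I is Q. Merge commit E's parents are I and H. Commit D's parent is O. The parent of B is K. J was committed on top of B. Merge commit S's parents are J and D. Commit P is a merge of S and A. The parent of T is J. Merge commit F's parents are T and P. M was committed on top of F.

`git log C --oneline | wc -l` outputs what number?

5

Walking parent pointers from C: reachable set = {C, G, K, N, O}.
That is 5 commits.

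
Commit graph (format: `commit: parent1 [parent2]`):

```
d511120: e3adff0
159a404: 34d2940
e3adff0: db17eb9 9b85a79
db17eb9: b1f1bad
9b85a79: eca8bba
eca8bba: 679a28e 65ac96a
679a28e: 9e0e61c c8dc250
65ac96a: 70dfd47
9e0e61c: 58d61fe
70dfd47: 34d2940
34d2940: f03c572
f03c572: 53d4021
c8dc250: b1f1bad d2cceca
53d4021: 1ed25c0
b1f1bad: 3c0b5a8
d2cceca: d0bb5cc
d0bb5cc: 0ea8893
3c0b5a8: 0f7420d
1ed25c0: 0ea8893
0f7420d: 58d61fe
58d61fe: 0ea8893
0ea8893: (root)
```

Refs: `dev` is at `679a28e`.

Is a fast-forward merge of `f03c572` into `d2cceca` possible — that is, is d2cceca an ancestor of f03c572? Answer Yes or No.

A fast-forward from d2cceca to f03c572 is possible iff d2cceca is an ancestor of f03c572.
Ancestors of f03c572: {0ea8893, 1ed25c0, 53d4021, f03c572}.
d2cceca is not among them, so fast-forward is not possible.

No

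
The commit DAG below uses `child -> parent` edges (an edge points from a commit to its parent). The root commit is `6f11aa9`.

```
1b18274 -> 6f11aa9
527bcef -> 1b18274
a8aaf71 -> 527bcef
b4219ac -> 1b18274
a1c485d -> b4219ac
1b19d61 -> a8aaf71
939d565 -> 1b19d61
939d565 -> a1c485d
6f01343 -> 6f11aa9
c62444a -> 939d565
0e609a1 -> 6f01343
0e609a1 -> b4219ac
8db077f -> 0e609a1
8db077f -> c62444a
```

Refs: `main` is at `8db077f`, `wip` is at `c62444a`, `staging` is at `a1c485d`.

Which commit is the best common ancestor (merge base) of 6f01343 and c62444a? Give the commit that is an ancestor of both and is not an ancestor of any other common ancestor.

Ancestors of 6f01343: {6f01343, 6f11aa9}.
Ancestors of c62444a: {1b18274, 1b19d61, 527bcef, 6f11aa9, 939d565, a1c485d, a8aaf71, b4219ac, c62444a}.
Common ancestors: {6f11aa9}.
The only common ancestor is 6f11aa9, so it is the merge base.

6f11aa9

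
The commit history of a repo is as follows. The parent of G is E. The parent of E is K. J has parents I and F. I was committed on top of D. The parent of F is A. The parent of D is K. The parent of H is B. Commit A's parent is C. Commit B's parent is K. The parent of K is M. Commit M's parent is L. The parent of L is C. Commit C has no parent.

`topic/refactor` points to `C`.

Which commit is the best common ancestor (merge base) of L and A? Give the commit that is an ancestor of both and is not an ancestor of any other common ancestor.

Ancestors of L: {C, L}.
Ancestors of A: {A, C}.
Common ancestors: {C}.
The only common ancestor is C, so it is the merge base.

C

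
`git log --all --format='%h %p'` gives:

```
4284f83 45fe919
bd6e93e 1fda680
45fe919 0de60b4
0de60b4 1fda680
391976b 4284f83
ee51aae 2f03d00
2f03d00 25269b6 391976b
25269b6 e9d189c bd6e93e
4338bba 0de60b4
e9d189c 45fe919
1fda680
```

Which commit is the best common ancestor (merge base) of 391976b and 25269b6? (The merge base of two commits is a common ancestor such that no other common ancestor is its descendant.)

45fe919

Ancestors of 391976b: {0de60b4, 1fda680, 391976b, 4284f83, 45fe919}.
Ancestors of 25269b6: {0de60b4, 1fda680, 25269b6, 45fe919, bd6e93e, e9d189c}.
Common ancestors: {0de60b4, 1fda680, 45fe919}.
Among these, 45fe919 is not an ancestor of any other common ancestor — it is the merge base.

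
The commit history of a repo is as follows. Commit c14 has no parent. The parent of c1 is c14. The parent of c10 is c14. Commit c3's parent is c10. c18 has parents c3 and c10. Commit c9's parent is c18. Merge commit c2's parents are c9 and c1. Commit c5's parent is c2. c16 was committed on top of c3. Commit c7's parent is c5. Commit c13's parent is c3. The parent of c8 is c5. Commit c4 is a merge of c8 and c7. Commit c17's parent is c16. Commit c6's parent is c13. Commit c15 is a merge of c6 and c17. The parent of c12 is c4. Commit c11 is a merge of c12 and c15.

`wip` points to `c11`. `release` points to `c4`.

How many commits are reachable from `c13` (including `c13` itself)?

4

Walking parent pointers from c13: reachable set = {c10, c13, c14, c3}.
That is 4 commits.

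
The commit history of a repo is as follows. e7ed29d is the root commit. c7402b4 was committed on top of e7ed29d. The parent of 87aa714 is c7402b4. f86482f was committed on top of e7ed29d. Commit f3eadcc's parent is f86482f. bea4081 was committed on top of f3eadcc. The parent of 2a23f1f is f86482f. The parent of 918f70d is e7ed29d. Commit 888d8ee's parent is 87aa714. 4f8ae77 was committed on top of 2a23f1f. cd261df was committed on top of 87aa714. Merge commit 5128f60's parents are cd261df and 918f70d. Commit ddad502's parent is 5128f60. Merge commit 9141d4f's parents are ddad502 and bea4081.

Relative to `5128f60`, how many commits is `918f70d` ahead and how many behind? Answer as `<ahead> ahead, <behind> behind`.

0 ahead, 4 behind

Reachable from 918f70d: {918f70d, e7ed29d}.
Reachable from 5128f60: {5128f60, 87aa714, 918f70d, c7402b4, cd261df, e7ed29d}.
Only in 918f70d's history (ahead): {} — 0.
Only in 5128f60's history (behind): {5128f60, 87aa714, c7402b4, cd261df} — 4.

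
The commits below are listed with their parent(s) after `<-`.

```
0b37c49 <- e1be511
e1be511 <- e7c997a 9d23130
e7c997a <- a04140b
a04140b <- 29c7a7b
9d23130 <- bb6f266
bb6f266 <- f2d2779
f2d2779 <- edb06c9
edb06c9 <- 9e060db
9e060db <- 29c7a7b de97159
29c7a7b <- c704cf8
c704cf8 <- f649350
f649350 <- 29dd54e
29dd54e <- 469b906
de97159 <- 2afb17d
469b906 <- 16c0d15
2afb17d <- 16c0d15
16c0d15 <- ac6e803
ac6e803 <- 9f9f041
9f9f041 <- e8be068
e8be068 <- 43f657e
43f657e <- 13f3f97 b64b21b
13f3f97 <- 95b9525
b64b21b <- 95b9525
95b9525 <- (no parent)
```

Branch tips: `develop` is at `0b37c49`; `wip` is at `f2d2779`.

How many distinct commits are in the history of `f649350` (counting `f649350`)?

Walking parent pointers from f649350: reachable set = {13f3f97, 16c0d15, 29dd54e, 43f657e, 469b906, 95b9525, 9f9f041, ac6e803, b64b21b, e8be068, f649350}.
That is 11 commits.

11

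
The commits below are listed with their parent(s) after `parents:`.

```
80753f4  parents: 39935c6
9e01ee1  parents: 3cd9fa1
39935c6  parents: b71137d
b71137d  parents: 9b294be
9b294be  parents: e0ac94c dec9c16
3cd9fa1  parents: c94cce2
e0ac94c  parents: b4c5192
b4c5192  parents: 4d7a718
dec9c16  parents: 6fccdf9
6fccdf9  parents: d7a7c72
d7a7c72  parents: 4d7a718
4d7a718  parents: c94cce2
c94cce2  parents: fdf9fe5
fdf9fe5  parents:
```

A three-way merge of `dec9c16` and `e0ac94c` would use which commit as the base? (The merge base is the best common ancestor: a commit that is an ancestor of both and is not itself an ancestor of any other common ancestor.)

Ancestors of dec9c16: {4d7a718, 6fccdf9, c94cce2, d7a7c72, dec9c16, fdf9fe5}.
Ancestors of e0ac94c: {4d7a718, b4c5192, c94cce2, e0ac94c, fdf9fe5}.
Common ancestors: {4d7a718, c94cce2, fdf9fe5}.
Among these, 4d7a718 is not an ancestor of any other common ancestor — it is the merge base.

4d7a718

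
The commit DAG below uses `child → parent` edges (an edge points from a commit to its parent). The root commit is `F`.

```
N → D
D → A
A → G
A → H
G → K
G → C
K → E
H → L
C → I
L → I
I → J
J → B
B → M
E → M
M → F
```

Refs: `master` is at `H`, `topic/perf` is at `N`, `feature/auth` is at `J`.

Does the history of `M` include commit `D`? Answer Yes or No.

No

Ancestors of M: {F, M}.
D is not in that set, so it is not an ancestor of M.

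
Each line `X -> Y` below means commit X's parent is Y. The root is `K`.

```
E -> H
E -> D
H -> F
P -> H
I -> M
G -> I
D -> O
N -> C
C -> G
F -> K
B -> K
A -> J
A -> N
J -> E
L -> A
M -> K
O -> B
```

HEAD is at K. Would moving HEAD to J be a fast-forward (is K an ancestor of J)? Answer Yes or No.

A fast-forward from K to J is possible iff K is an ancestor of J.
Ancestors of J: {B, D, E, F, H, J, K, O}.
K is among them, so fast-forward is possible.

Yes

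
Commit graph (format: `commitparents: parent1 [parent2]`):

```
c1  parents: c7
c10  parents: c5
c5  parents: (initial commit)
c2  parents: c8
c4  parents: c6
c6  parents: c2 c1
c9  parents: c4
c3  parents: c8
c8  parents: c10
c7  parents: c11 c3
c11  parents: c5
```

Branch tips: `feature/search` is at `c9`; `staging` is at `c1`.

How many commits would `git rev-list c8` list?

3

Walking parent pointers from c8: reachable set = {c10, c5, c8}.
That is 3 commits.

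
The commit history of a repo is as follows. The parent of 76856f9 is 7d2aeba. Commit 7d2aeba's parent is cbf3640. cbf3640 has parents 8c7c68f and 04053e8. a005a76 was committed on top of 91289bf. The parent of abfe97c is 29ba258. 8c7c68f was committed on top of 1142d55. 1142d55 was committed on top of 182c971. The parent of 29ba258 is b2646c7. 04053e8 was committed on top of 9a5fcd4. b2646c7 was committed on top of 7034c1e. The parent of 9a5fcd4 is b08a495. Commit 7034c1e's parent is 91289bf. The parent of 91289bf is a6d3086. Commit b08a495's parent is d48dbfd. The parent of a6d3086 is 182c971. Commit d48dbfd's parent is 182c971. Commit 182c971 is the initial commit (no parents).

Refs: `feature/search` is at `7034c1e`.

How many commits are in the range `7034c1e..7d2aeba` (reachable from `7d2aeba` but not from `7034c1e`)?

Reachable from 7d2aeba: {04053e8, 1142d55, 182c971, 7d2aeba, 8c7c68f, 9a5fcd4, b08a495, cbf3640, d48dbfd}.
Reachable from 7034c1e: {182c971, 7034c1e, 91289bf, a6d3086}.
In 7d2aeba's history but not 7034c1e's: {04053e8, 1142d55, 7d2aeba, 8c7c68f, 9a5fcd4, b08a495, cbf3640, d48dbfd} — 8 commits.

8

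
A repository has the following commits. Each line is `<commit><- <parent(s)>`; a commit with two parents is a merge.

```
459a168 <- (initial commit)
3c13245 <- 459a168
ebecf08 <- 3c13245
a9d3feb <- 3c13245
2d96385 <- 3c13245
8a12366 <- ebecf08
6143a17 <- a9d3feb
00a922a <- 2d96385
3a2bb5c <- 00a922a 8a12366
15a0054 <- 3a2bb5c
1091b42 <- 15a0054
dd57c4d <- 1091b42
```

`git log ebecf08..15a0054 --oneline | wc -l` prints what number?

5

Reachable from 15a0054: {00a922a, 15a0054, 2d96385, 3a2bb5c, 3c13245, 459a168, 8a12366, ebecf08}.
Reachable from ebecf08: {3c13245, 459a168, ebecf08}.
In 15a0054's history but not ebecf08's: {00a922a, 15a0054, 2d96385, 3a2bb5c, 8a12366} — 5 commits.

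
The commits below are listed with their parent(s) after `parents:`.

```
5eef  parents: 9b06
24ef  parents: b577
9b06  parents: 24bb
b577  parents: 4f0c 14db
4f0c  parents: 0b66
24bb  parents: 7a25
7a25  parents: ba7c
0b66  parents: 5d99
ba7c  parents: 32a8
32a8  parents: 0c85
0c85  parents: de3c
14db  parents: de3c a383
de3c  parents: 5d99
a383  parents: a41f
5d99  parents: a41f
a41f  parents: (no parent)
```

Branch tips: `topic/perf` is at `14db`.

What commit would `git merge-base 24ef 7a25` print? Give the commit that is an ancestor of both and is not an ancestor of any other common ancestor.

de3c

Ancestors of 24ef: {0b66, 14db, 24ef, 4f0c, 5d99, a383, a41f, b577, de3c}.
Ancestors of 7a25: {0c85, 32a8, 5d99, 7a25, a41f, ba7c, de3c}.
Common ancestors: {5d99, a41f, de3c}.
Among these, de3c is not an ancestor of any other common ancestor — it is the merge base.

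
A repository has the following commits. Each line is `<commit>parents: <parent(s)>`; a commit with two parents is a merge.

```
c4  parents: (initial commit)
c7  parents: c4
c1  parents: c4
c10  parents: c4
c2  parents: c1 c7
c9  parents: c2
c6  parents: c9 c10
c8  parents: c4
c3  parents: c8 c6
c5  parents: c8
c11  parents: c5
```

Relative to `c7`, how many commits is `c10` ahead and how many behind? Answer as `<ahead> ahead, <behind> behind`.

1 ahead, 1 behind

Reachable from c10: {c10, c4}.
Reachable from c7: {c4, c7}.
Only in c10's history (ahead): {c10} — 1.
Only in c7's history (behind): {c7} — 1.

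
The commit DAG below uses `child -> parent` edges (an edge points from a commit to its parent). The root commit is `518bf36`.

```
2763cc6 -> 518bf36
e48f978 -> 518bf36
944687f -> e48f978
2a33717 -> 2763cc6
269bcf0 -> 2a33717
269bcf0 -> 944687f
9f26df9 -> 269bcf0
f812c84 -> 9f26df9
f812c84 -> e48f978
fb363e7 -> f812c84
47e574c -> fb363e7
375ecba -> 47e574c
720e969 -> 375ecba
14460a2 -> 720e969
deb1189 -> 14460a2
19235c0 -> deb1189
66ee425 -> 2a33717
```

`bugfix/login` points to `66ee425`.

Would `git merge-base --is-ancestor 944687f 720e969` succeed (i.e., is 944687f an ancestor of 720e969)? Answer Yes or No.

Ancestors of 720e969 (commits reachable by following parents): {269bcf0, 2763cc6, 2a33717, 375ecba, 47e574c, 518bf36, 720e969, 944687f, 9f26df9, e48f978, f812c84, fb363e7}.
944687f is in that set, so it is an ancestor of 720e969.

Yes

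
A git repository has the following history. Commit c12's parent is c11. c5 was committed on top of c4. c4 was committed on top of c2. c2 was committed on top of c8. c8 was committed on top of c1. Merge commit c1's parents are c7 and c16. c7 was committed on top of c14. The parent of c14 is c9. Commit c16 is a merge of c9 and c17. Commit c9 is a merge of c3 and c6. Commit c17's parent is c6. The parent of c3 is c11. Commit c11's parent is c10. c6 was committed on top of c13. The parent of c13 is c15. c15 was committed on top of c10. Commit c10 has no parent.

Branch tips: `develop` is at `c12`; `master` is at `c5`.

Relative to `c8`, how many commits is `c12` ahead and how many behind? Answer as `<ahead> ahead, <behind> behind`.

1 ahead, 11 behind

Reachable from c12: {c10, c11, c12}.
Reachable from c8: {c1, c10, c11, c13, c14, c15, c16, c17, c3, c6, c7, c8, c9}.
Only in c12's history (ahead): {c12} — 1.
Only in c8's history (behind): {c1, c13, c14, c15, c16, c17, c3, c6, c7, c8, c9} — 11.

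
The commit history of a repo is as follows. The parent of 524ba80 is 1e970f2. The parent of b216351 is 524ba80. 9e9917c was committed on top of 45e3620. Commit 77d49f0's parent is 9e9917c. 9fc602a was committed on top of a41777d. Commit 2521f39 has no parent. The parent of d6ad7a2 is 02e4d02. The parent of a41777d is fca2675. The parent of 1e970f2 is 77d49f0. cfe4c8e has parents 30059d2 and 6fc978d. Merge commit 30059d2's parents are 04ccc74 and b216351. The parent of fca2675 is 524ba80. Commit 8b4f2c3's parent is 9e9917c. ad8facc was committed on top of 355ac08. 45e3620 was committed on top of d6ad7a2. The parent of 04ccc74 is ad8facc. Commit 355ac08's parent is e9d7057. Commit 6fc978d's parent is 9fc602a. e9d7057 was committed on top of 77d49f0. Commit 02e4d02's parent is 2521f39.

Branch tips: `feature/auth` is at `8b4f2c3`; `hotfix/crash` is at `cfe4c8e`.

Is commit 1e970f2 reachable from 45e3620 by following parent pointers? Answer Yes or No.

No

Ancestors of 45e3620: {02e4d02, 2521f39, 45e3620, d6ad7a2}.
1e970f2 is not in that set, so it is not an ancestor of 45e3620.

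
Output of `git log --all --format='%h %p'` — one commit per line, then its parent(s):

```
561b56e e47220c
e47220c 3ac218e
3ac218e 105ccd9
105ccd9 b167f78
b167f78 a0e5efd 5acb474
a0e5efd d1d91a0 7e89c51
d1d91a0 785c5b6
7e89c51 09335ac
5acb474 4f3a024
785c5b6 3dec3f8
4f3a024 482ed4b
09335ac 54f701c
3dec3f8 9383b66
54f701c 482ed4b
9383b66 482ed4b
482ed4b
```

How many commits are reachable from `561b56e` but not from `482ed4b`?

15

Reachable from 561b56e: {09335ac, 105ccd9, 3ac218e, 3dec3f8, 482ed4b, 4f3a024, 54f701c, 561b56e, 5acb474, 785c5b6, 7e89c51, 9383b66, a0e5efd, b167f78, d1d91a0, e47220c}.
Reachable from 482ed4b: {482ed4b}.
In 561b56e's history but not 482ed4b's: {09335ac, 105ccd9, 3ac218e, 3dec3f8, 4f3a024, 54f701c, 561b56e, 5acb474, 785c5b6, 7e89c51, 9383b66, a0e5efd, b167f78, d1d91a0, e47220c} — 15 commits.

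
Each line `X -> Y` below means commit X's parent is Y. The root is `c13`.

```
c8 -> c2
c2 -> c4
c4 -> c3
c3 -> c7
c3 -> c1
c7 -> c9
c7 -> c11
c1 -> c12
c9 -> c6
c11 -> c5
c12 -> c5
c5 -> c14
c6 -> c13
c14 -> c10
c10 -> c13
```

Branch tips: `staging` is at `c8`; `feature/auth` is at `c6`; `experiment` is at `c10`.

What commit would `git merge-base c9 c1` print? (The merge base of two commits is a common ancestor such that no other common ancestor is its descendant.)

c13

Ancestors of c9: {c13, c6, c9}.
Ancestors of c1: {c1, c10, c12, c13, c14, c5}.
Common ancestors: {c13}.
The only common ancestor is c13, so it is the merge base.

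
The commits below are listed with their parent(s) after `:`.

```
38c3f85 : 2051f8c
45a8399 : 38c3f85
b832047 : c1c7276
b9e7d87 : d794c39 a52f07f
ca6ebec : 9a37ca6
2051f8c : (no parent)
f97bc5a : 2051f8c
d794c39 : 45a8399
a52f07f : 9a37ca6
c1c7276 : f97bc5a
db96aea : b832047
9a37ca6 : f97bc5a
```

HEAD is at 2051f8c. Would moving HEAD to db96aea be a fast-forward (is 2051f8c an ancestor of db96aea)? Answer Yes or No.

A fast-forward from 2051f8c to db96aea is possible iff 2051f8c is an ancestor of db96aea.
Ancestors of db96aea: {2051f8c, b832047, c1c7276, db96aea, f97bc5a}.
2051f8c is among them, so fast-forward is possible.

Yes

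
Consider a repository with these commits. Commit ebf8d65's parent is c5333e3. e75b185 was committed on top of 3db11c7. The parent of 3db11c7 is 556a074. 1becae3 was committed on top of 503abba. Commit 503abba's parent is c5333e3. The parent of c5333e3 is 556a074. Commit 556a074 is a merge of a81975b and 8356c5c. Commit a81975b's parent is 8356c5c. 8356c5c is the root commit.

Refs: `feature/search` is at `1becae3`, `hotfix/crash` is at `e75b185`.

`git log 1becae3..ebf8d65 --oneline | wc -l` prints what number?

Reachable from ebf8d65: {556a074, 8356c5c, a81975b, c5333e3, ebf8d65}.
Reachable from 1becae3: {1becae3, 503abba, 556a074, 8356c5c, a81975b, c5333e3}.
In ebf8d65's history but not 1becae3's: {ebf8d65} — 1 commit.

1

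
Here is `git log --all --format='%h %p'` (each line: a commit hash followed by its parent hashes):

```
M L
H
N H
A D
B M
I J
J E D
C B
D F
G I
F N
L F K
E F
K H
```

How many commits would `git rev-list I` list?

Walking parent pointers from I: reachable set = {D, E, F, H, I, J, N}.
That is 7 commits.

7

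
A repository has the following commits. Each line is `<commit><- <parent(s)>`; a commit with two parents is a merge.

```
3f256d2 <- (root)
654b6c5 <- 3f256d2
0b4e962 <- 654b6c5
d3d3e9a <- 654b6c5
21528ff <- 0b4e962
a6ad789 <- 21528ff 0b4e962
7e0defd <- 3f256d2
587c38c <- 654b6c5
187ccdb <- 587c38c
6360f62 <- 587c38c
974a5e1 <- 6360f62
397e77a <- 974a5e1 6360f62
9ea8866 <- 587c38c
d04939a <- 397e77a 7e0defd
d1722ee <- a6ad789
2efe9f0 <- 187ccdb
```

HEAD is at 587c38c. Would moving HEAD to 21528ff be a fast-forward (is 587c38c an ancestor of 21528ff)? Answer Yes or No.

A fast-forward from 587c38c to 21528ff is possible iff 587c38c is an ancestor of 21528ff.
Ancestors of 21528ff: {0b4e962, 21528ff, 3f256d2, 654b6c5}.
587c38c is not among them, so fast-forward is not possible.

No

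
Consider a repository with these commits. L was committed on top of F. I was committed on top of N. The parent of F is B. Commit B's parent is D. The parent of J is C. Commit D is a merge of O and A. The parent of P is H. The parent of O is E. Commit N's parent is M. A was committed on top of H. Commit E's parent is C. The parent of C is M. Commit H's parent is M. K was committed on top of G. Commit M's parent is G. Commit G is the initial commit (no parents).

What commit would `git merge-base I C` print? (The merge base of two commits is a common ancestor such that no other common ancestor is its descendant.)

Ancestors of I: {G, I, M, N}.
Ancestors of C: {C, G, M}.
Common ancestors: {G, M}.
Among these, M is not an ancestor of any other common ancestor — it is the merge base.

M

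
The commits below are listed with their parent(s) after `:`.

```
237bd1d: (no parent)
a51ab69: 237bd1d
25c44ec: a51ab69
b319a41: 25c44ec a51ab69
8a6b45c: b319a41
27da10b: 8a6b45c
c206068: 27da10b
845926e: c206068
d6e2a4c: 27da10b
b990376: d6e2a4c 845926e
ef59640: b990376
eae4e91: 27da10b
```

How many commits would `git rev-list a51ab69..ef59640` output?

9

Reachable from ef59640: {237bd1d, 25c44ec, 27da10b, 845926e, 8a6b45c, a51ab69, b319a41, b990376, c206068, d6e2a4c, ef59640}.
Reachable from a51ab69: {237bd1d, a51ab69}.
In ef59640's history but not a51ab69's: {25c44ec, 27da10b, 845926e, 8a6b45c, b319a41, b990376, c206068, d6e2a4c, ef59640} — 9 commits.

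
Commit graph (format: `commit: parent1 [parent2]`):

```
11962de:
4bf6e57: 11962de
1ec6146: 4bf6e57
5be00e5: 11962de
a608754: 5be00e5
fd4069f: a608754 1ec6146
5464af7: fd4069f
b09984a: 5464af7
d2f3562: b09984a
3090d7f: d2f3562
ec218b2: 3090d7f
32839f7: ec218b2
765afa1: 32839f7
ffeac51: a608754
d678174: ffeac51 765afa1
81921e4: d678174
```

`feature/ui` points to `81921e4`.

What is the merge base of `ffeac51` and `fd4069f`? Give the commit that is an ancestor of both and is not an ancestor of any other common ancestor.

Ancestors of ffeac51: {11962de, 5be00e5, a608754, ffeac51}.
Ancestors of fd4069f: {11962de, 1ec6146, 4bf6e57, 5be00e5, a608754, fd4069f}.
Common ancestors: {11962de, 5be00e5, a608754}.
Among these, a608754 is not an ancestor of any other common ancestor — it is the merge base.

a608754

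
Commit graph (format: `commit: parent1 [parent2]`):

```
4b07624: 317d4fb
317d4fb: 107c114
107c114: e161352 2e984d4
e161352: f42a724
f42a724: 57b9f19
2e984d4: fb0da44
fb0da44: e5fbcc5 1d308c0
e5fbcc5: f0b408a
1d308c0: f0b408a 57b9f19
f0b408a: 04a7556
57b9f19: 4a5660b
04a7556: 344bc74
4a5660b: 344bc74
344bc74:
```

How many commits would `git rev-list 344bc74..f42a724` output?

3

Reachable from f42a724: {344bc74, 4a5660b, 57b9f19, f42a724}.
Reachable from 344bc74: {344bc74}.
In f42a724's history but not 344bc74's: {4a5660b, 57b9f19, f42a724} — 3 commits.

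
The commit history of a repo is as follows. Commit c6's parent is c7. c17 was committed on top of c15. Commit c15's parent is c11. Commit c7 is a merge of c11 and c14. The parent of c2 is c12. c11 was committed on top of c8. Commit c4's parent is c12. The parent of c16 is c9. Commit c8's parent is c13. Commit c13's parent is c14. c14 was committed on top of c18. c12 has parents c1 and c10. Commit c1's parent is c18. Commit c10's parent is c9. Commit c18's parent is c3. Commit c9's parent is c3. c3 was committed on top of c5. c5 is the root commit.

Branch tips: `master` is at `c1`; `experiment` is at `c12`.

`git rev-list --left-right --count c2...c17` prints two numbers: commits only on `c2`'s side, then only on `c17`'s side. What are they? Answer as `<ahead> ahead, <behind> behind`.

5 ahead, 6 behind

Reachable from c2: {c1, c10, c12, c18, c2, c3, c5, c9}.
Reachable from c17: {c11, c13, c14, c15, c17, c18, c3, c5, c8}.
Only in c2's history (ahead): {c1, c10, c12, c2, c9} — 5.
Only in c17's history (behind): {c11, c13, c14, c15, c17, c8} — 6.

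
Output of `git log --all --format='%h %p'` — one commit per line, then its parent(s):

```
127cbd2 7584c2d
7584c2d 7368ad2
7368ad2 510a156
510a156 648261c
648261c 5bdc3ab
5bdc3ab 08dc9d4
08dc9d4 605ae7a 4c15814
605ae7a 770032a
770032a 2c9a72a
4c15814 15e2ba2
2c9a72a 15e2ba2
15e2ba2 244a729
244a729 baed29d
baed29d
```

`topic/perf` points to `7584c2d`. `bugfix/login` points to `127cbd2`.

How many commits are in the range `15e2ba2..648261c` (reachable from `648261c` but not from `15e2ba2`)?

Reachable from 648261c: {08dc9d4, 15e2ba2, 244a729, 2c9a72a, 4c15814, 5bdc3ab, 605ae7a, 648261c, 770032a, baed29d}.
Reachable from 15e2ba2: {15e2ba2, 244a729, baed29d}.
In 648261c's history but not 15e2ba2's: {08dc9d4, 2c9a72a, 4c15814, 5bdc3ab, 605ae7a, 648261c, 770032a} — 7 commits.

7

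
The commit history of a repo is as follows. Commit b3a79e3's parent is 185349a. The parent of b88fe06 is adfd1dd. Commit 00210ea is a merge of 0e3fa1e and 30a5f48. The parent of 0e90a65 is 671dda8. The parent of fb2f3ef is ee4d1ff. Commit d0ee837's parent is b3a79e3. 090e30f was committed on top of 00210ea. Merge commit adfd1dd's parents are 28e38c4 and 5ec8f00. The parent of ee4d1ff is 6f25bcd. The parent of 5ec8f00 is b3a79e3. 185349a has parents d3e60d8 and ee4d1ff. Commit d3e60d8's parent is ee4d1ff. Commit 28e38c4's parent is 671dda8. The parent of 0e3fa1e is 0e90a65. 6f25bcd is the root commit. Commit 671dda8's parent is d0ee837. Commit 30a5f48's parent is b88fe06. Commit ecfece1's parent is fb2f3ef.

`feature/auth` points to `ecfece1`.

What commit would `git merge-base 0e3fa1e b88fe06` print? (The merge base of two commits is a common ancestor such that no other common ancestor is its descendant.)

Ancestors of 0e3fa1e: {0e3fa1e, 0e90a65, 185349a, 671dda8, 6f25bcd, b3a79e3, d0ee837, d3e60d8, ee4d1ff}.
Ancestors of b88fe06: {185349a, 28e38c4, 5ec8f00, 671dda8, 6f25bcd, adfd1dd, b3a79e3, b88fe06, d0ee837, d3e60d8, ee4d1ff}.
Common ancestors: {185349a, 671dda8, 6f25bcd, b3a79e3, d0ee837, d3e60d8, ee4d1ff}.
Among these, 671dda8 is not an ancestor of any other common ancestor — it is the merge base.

671dda8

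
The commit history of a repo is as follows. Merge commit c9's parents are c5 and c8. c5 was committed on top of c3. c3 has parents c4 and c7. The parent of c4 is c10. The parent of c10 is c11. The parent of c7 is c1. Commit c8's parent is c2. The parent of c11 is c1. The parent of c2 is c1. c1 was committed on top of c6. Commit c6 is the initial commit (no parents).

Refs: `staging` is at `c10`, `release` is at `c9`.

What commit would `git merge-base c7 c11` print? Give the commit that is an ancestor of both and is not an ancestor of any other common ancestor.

c1

Ancestors of c7: {c1, c6, c7}.
Ancestors of c11: {c1, c11, c6}.
Common ancestors: {c1, c6}.
Among these, c1 is not an ancestor of any other common ancestor — it is the merge base.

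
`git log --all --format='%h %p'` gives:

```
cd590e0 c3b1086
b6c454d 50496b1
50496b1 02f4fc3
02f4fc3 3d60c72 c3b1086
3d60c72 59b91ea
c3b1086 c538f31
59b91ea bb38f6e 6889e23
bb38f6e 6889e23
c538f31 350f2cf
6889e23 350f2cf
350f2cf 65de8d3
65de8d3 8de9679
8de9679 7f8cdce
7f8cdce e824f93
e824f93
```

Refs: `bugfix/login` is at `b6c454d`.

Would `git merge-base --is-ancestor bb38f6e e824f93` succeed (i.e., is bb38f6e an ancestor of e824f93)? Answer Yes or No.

Ancestors of e824f93: {e824f93}.
bb38f6e is not in that set, so it is not an ancestor of e824f93.

No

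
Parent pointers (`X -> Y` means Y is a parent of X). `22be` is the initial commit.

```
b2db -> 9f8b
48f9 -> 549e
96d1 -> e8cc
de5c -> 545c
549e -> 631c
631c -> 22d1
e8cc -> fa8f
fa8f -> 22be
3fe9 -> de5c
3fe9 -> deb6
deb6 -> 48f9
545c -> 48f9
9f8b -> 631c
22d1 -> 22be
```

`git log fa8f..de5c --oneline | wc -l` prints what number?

Reachable from de5c: {22be, 22d1, 48f9, 545c, 549e, 631c, de5c}.
Reachable from fa8f: {22be, fa8f}.
In de5c's history but not fa8f's: {22d1, 48f9, 545c, 549e, 631c, de5c} — 6 commits.

6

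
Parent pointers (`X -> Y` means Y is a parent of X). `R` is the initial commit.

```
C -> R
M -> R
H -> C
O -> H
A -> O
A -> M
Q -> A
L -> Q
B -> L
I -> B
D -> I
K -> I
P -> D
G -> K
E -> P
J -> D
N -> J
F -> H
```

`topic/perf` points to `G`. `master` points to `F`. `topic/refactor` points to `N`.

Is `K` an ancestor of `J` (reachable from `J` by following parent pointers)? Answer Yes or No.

Ancestors of J: {A, B, C, D, H, I, J, L, M, O, Q, R}.
K is not in that set, so it is not an ancestor of J.

No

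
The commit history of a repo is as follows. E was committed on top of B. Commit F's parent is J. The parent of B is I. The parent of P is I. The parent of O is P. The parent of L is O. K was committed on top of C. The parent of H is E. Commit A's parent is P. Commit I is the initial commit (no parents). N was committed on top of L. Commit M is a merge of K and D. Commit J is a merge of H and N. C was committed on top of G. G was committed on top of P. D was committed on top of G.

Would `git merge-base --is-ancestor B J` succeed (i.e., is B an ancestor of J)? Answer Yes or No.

Yes

Ancestors of J (commits reachable by following parents): {B, E, H, I, J, L, N, O, P}.
B is in that set, so it is an ancestor of J.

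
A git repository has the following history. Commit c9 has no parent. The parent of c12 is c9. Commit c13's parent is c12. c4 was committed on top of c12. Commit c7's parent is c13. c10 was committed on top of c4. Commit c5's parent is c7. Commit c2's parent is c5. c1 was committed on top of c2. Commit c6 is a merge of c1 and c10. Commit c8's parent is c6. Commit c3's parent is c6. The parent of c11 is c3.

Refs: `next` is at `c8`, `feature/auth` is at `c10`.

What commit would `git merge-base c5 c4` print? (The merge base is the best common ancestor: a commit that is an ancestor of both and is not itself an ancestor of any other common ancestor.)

c12

Ancestors of c5: {c12, c13, c5, c7, c9}.
Ancestors of c4: {c12, c4, c9}.
Common ancestors: {c12, c9}.
Among these, c12 is not an ancestor of any other common ancestor — it is the merge base.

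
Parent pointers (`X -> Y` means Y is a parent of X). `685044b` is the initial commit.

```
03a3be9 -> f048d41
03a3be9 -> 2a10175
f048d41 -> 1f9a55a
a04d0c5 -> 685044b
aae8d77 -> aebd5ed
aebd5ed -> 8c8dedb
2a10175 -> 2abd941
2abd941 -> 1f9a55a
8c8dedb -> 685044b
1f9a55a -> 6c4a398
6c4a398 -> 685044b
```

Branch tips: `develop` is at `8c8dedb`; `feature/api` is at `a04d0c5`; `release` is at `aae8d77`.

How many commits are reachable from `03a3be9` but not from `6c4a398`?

5

Reachable from 03a3be9: {03a3be9, 1f9a55a, 2a10175, 2abd941, 685044b, 6c4a398, f048d41}.
Reachable from 6c4a398: {685044b, 6c4a398}.
In 03a3be9's history but not 6c4a398's: {03a3be9, 1f9a55a, 2a10175, 2abd941, f048d41} — 5 commits.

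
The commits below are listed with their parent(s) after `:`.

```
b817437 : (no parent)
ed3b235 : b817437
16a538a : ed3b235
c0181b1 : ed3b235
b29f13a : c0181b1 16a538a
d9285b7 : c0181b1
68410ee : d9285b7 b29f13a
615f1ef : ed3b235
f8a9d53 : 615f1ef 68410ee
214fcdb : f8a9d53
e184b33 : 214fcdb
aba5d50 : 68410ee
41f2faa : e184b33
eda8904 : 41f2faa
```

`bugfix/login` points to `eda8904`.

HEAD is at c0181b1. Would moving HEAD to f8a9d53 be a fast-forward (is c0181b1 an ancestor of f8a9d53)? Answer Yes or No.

A fast-forward from c0181b1 to f8a9d53 is possible iff c0181b1 is an ancestor of f8a9d53.
Ancestors of f8a9d53: {16a538a, 615f1ef, 68410ee, b29f13a, b817437, c0181b1, d9285b7, ed3b235, f8a9d53}.
c0181b1 is among them, so fast-forward is possible.

Yes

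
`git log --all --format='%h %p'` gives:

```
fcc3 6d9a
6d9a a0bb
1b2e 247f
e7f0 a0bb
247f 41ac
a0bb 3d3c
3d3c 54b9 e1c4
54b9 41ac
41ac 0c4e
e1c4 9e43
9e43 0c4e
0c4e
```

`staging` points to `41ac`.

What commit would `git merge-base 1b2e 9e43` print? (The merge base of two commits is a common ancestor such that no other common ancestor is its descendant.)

Ancestors of 1b2e: {0c4e, 1b2e, 247f, 41ac}.
Ancestors of 9e43: {0c4e, 9e43}.
Common ancestors: {0c4e}.
The only common ancestor is 0c4e, so it is the merge base.

0c4e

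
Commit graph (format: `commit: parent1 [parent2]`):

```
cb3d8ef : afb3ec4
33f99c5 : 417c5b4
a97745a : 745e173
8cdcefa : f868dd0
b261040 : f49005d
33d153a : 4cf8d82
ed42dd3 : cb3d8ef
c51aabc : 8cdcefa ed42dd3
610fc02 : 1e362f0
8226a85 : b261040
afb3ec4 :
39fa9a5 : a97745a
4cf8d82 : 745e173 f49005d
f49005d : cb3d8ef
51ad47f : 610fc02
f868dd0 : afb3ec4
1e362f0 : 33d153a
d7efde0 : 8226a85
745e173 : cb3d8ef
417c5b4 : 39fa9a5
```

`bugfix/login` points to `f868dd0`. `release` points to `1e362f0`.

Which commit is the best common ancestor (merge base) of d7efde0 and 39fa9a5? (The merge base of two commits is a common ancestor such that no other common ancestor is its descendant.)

cb3d8ef

Ancestors of d7efde0: {8226a85, afb3ec4, b261040, cb3d8ef, d7efde0, f49005d}.
Ancestors of 39fa9a5: {39fa9a5, 745e173, a97745a, afb3ec4, cb3d8ef}.
Common ancestors: {afb3ec4, cb3d8ef}.
Among these, cb3d8ef is not an ancestor of any other common ancestor — it is the merge base.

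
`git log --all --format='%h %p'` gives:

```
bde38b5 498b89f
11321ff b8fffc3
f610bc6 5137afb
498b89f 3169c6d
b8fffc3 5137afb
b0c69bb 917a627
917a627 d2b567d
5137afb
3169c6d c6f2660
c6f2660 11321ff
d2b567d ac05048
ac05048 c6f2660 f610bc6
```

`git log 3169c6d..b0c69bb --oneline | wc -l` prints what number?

5

Reachable from b0c69bb: {11321ff, 5137afb, 917a627, ac05048, b0c69bb, b8fffc3, c6f2660, d2b567d, f610bc6}.
Reachable from 3169c6d: {11321ff, 3169c6d, 5137afb, b8fffc3, c6f2660}.
In b0c69bb's history but not 3169c6d's: {917a627, ac05048, b0c69bb, d2b567d, f610bc6} — 5 commits.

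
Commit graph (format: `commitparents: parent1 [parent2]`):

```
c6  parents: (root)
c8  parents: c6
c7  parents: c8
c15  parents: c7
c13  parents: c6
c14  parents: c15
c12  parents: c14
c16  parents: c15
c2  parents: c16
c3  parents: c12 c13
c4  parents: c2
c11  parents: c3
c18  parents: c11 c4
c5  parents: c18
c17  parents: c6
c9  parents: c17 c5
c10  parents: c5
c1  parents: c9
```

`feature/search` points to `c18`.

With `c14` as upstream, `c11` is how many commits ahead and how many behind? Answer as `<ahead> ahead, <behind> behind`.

Reachable from c11: {c11, c12, c13, c14, c15, c3, c6, c7, c8}.
Reachable from c14: {c14, c15, c6, c7, c8}.
Only in c11's history (ahead): {c11, c12, c13, c3} — 4.
Only in c14's history (behind): {} — 0.

4 ahead, 0 behind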